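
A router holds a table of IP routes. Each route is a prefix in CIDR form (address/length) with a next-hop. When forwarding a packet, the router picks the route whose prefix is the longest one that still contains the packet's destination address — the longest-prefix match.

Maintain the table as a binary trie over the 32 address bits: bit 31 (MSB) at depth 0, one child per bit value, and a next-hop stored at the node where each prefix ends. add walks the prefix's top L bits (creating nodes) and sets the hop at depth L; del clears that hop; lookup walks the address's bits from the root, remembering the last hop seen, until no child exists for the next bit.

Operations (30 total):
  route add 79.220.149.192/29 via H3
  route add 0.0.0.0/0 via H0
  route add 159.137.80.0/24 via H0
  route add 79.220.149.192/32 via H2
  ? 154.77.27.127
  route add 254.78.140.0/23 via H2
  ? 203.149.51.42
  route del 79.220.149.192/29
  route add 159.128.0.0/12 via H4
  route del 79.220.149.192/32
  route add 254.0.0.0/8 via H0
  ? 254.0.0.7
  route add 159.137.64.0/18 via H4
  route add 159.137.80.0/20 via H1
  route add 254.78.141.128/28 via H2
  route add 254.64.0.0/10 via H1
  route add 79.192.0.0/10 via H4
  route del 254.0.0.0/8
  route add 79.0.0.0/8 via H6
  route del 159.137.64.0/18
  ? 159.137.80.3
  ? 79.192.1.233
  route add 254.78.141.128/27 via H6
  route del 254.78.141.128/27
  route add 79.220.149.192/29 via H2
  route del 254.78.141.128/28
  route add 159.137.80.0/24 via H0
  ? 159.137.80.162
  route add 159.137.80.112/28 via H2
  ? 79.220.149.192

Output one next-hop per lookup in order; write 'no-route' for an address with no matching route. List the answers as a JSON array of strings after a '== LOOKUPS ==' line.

Trace:
  + 79.220.149.192/29 (H3) depth=29
  + 0.0.0.0/0 (H0) depth=0
  + 159.137.80.0/24 (H0) depth=24
  + 79.220.149.192/32 (H2) depth=32
  lookup 154.77.27.127: bits 10011 walk d0:H0→d1:-→d2:-→d3:-→d4:-→d5:- -> H0
  + 254.78.140.0/23 (H2) depth=23
  lookup 203.149.51.42: bits 11 walk d0:H0→d1:-→d2:- -> H0
  - 79.220.149.192/29 clear@29
  + 159.128.0.0/12 (H4) depth=12
  - 79.220.149.192/32 clear@32
  + 254.0.0.0/8 (H0) depth=8
  lookup 254.0.0.7: bits 111111100 walk d0:H0→d1:-→d2:-→d3:-→d4:-→d5:-→d6:-→d7:-→d8:H0→d9:- -> H0
  + 159.137.64.0/18 (H4) depth=18
  + 159.137.80.0/20 (H1) depth=20
  + 254.78.141.128/28 (H2) depth=28
  + 254.64.0.0/10 (H1) depth=10
  + 79.192.0.0/10 (H4) depth=10
  - 254.0.0.0/8 clear@8
  + 79.0.0.0/8 (H6) depth=8
  - 159.137.64.0/18 clear@18
  lookup 159.137.80.3: bits 100111111000100101010000 walk d0:H0→d1:-→d2:-→d3:-→d4:-→d5:-→d6:-→d7:-→d8:-→d9:-→d10:-→d11:-→d12:H4→d13:-→d14:-→d15:-→d16:-→d17:-→d18:-→d19:-→d20:H1→d21:-→d22:-→d23:-→d24:H0 -> H0
  lookup 79.192.1.233: bits 01001111110 walk d0:H0→d1:-→d2:-→d3:-→d4:-→d5:-→d6:-→d7:-→d8:H6→d9:-→d10:H4→d11:- -> H4
  + 254.78.141.128/27 (H6) depth=27
  - 254.78.141.128/27 clear@27
  + 79.220.149.192/29 (H2) depth=29
  - 254.78.141.128/28 clear@28
  + 159.137.80.0/24 (H0) depth=24
  lookup 159.137.80.162: bits 100111111000100101010000 walk d0:H0→d1:-→d2:-→d3:-→d4:-→d5:-→d6:-→d7:-→d8:-→d9:-→d10:-→d11:-→d12:H4→d13:-→d14:-→d15:-→d16:-→d17:-→d18:-→d19:-→d20:H1→d21:-→d22:-→d23:-→d24:H0 -> H0
  + 159.137.80.112/28 (H2) depth=28
  lookup 79.220.149.192: bits 01001111110111001001010111000000 walk d0:H0→d1:-→d2:-→d3:-→d4:-→d5:-→d6:-→d7:-→d8:H6→d9:-→d10:H4→d11:-→d12:-→d13:-→d14:-→d15:-→d16:-→d17:-→d18:-→d19:-→d20:-→d21:-→d22:-→d23:-→d24:-→d25:-→d26:-→d27:-→d28:-→d29:H2→d30:-→d31:-→d32:- -> H2

== LOOKUPS ==
["H0","H0","H0","H0","H4","H0","H2"]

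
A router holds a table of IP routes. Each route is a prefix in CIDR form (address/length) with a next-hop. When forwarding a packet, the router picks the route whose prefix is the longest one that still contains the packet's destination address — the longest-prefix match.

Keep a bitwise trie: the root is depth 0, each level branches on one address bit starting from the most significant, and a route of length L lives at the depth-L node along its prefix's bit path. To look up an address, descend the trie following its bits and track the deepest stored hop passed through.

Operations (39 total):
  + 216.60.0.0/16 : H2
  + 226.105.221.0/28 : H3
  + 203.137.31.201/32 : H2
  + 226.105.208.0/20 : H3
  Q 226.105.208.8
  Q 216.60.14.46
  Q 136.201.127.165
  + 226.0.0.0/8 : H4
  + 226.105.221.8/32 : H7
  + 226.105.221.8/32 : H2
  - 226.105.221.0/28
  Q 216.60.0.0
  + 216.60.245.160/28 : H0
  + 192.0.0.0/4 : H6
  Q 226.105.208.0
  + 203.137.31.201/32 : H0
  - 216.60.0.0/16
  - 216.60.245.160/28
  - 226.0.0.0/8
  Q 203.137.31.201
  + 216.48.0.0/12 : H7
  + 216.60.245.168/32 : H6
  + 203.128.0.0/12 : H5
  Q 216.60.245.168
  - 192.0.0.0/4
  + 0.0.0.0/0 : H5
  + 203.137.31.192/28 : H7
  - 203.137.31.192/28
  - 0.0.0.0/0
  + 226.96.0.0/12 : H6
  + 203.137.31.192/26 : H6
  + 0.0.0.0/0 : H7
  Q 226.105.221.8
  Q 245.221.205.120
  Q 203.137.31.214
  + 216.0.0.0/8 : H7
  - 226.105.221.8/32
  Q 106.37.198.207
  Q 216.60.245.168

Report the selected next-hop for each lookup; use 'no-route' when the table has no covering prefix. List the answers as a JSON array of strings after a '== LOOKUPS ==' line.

Process each operation:
  add 216.60.0.0/16 -> H2 at depth 16
  add 226.105.221.0/28 -> H3 at depth 28
  add 203.137.31.201/32 -> H2 at depth 32
  add 226.105.208.0/20 -> H3 at depth 20
  lookup 226.105.208.8: bits 11100010011010011101 walk d0:-→d1:-→d2:-→d3:-→d4:-→d5:-→d6:-→d7:-→d8:-→d9:-→d10:-→d11:-→d12:-→d13:-→d14:-→d15:-→d16:-→d17:-→d18:-→d19:-→d20:H3 -> H3
  lookup 216.60.14.46: bits 1101100000111100 walk d0:-→d1:-→d2:-→d3:-→d4:-→d5:-→d6:-→d7:-→d8:-→d9:-→d10:-→d11:-→d12:-→d13:-→d14:-→d15:-→d16:H2 -> H2
  lookup 136.201.127.165: bits 1 walk d0:-→d1:- -> no-route
  add 226.0.0.0/8 -> H4 at depth 8
  add 226.105.221.8/32 -> H7 at depth 32
  add 226.105.221.8/32 -> H2 at depth 32
  del 226.105.221.0/28 (clear depth 28)
  lookup 216.60.0.0: bits 1101100000111100 walk d0:-→d1:-→d2:-→d3:-→d4:-→d5:-→d6:-→d7:-→d8:-→d9:-→d10:-→d11:-→d12:-→d13:-→d14:-→d15:-→d16:H2 -> H2
  add 216.60.245.160/28 -> H0 at depth 28
  add 192.0.0.0/4 -> H6 at depth 4
  lookup 226.105.208.0: bits 11100010011010011101 walk d0:-→d1:-→d2:-→d3:-→d4:-→d5:-→d6:-→d7:-→d8:H4→d9:-→d10:-→d11:-→d12:-→d13:-→d14:-→d15:-→d16:-→d17:-→d18:-→d19:-→d20:H3 -> H3
  add 203.137.31.201/32 -> H0 at depth 32
  del 216.60.0.0/16 (clear depth 16)
  del 216.60.245.160/28 (clear depth 28)
  del 226.0.0.0/8 (clear depth 8)
  lookup 203.137.31.201: bits 11001011100010010001111111001001 walk d0:-→d1:-→d2:-→d3:-→d4:H6→d5:-→d6:-→d7:-→d8:-→d9:-→d10:-→d11:-→d12:-→d13:-→d14:-→d15:-→d16:-→d17:-→d18:-→d19:-→d20:-→d21:-→d22:-→d23:-→d24:-→d25:-→d26:-→d27:-→d28:-→d29:-→d30:-→d31:-→d32:H0 -> H0
  add 216.48.0.0/12 -> H7 at depth 12
  add 216.60.245.168/32 -> H6 at depth 32
  add 203.128.0.0/12 -> H5 at depth 12
  lookup 216.60.245.168: bits 11011000001111001111010110101000 walk d0:-→d1:-→d2:-→d3:-→d4:-→d5:-→d6:-→d7:-→d8:-→d9:-→d10:-→d11:-→d12:H7→d13:-→d14:-→d15:-→d16:-→d17:-→d18:-→d19:-→d20:-→d21:-→d22:-→d23:-→d24:-→d25:-→d26:-→d27:-→d28:-→d29:-→d30:-→d31:-→d32:H6 -> H6
  del 192.0.0.0/4 (clear depth 4)
  add 0.0.0.0/0 -> H5 at depth 0
  add 203.137.31.192/28 -> H7 at depth 28
  del 203.137.31.192/28 (clear depth 28)
  del 0.0.0.0/0 (clear depth 0)
  add 226.96.0.0/12 -> H6 at depth 12
  add 203.137.31.192/26 -> H6 at depth 26
  add 0.0.0.0/0 -> H7 at depth 0
  lookup 226.105.221.8: bits 11100010011010011101110100001000 walk d0:H7→d1:-→d2:-→d3:-→d4:-→d5:-→d6:-→d7:-→d8:-→d9:-→d10:-→d11:-→d12:H6→d13:-→d14:-→d15:-→d16:-→d17:-→d18:-→d19:-→d20:H3→d21:-→d22:-→d23:-→d24:-→d25:-→d26:-→d27:-→d28:-→d29:-→d30:-→d31:-→d32:H2 -> H2
  lookup 245.221.205.120: bits 111 walk d0:H7→d1:-→d2:-→d3:- -> H7
  lookup 203.137.31.214: bits 110010111000100100011111110 walk d0:H7→d1:-→d2:-→d3:-→d4:-→d5:-→d6:-→d7:-→d8:-→d9:-→d10:-→d11:-→d12:H5→d13:-→d14:-→d15:-→d16:-→d17:-→d18:-→d19:-→d20:-→d21:-→d22:-→d23:-→d24:-→d25:-→d26:H6→d27:- -> H6
  add 216.0.0.0/8 -> H7 at depth 8
  del 226.105.221.8/32 (clear depth 32)
  lookup 106.37.198.207: bits ε walk d0:H7 -> H7
  lookup 216.60.245.168: bits 11011000001111001111010110101000 walk d0:H7→d1:-→d2:-→d3:-→d4:-→d5:-→d6:-→d7:-→d8:H7→d9:-→d10:-→d11:-→d12:H7→d13:-→d14:-→d15:-→d16:-→d17:-→d18:-→d19:-→d20:-→d21:-→d22:-→d23:-→d24:-→d25:-→d26:-→d27:-→d28:-→d29:-→d30:-→d31:-→d32:H6 -> H6

== LOOKUPS ==
["H3","H2","no-route","H2","H3","H0","H6","H2","H7","H6","H7","H6"]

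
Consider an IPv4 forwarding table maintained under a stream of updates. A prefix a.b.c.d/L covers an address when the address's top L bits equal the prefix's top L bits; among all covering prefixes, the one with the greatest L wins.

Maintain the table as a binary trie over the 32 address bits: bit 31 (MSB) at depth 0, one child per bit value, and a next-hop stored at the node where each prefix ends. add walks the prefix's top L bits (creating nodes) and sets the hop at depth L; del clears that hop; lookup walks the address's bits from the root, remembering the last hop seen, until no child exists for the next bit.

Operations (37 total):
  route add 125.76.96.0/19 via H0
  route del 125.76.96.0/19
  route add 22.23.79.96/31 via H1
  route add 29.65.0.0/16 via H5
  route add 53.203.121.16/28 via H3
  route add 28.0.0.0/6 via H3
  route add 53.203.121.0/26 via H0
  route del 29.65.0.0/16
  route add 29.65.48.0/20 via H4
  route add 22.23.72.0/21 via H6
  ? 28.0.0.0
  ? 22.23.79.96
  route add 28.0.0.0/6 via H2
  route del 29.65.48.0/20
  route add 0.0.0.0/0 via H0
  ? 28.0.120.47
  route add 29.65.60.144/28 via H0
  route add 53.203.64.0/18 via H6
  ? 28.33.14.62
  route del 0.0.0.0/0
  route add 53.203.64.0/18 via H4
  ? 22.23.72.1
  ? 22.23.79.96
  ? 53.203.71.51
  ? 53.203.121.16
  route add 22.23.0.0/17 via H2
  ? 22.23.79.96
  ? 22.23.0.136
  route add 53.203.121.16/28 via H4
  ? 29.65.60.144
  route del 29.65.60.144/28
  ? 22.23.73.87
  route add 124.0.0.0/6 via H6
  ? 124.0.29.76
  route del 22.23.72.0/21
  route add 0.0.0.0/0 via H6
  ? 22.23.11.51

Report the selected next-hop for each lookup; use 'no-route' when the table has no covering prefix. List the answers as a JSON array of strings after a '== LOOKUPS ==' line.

Apply in order:
  add 125.76.96.0/19 -> H0 at depth 19
  - 125.76.96.0/19 clear@19
  add 22.23.79.96/31 -> H1 at depth 31
  add 29.65.0.0/16 -> H5 at depth 16
  add 53.203.121.16/28 -> H3 at depth 28
  add 28.0.0.0/6 -> H3 at depth 6
  add 53.203.121.0/26 -> H0 at depth 26
  - 29.65.0.0/16 clear@16
  add 29.65.48.0/20 -> H4 at depth 20
  add 22.23.72.0/21 -> H6 at depth 21
  Q 28.0.0.0: descend 0001110 ; hops seen [H3] ; pick H3
  Q 22.23.79.96: descend 0001011000010111010011110110000 ; hops seen [H6,H1] ; pick H1
  add 28.0.0.0/6 -> H2 at depth 6
  - 29.65.48.0/20 clear@20
  add 0.0.0.0/0 -> H0 at depth 0
  Q 28.0.120.47: descend 0001110 ; hops seen [H0,H2] ; pick H2
  add 29.65.60.144/28 -> H0 at depth 28
  add 53.203.64.0/18 -> H6 at depth 18
  Q 28.33.14.62: descend 0001110 ; hops seen [H0,H2] ; pick H2
  - 0.0.0.0/0 clear@0
  add 53.203.64.0/18 -> H4 at depth 18
  Q 22.23.72.1: descend 000101100001011101001 ; hops seen [H6] ; pick H6
  Q 22.23.79.96: descend 0001011000010111010011110110000 ; hops seen [H6,H1] ; pick H1
  Q 53.203.71.51: descend 001101011100101101 ; hops seen [H4] ; pick H4
  Q 53.203.121.16: descend 0011010111001011011110010001 ; hops seen [H4,H0,H3] ; pick H3
  add 22.23.0.0/17 -> H2 at depth 17
  Q 22.23.79.96: descend 0001011000010111010011110110000 ; hops seen [H2,H6,H1] ; pick H1
  Q 22.23.0.136: descend 00010110000101110 ; hops seen [H2] ; pick H2
  add 53.203.121.16/28 -> H4 at depth 28
  Q 29.65.60.144: descend 0001110101000001001111001001 ; hops seen [H2,H0] ; pick H0
  - 29.65.60.144/28 clear@28
  Q 22.23.73.87: descend 000101100001011101001 ; hops seen [H2,H6] ; pick H6
  add 124.0.0.0/6 -> H6 at depth 6
  Q 124.0.29.76: descend 0111110 ; hops seen [H6] ; pick H6
  - 22.23.72.0/21 clear@21
  add 0.0.0.0/0 -> H6 at depth 0
  Q 22.23.11.51: descend 00010110000101110 ; hops seen [H6,H2] ; pick H2

== LOOKUPS ==
["H3","H1","H2","H2","H6","H1","H4","H3","H1","H2","H0","H6","H6","H2"]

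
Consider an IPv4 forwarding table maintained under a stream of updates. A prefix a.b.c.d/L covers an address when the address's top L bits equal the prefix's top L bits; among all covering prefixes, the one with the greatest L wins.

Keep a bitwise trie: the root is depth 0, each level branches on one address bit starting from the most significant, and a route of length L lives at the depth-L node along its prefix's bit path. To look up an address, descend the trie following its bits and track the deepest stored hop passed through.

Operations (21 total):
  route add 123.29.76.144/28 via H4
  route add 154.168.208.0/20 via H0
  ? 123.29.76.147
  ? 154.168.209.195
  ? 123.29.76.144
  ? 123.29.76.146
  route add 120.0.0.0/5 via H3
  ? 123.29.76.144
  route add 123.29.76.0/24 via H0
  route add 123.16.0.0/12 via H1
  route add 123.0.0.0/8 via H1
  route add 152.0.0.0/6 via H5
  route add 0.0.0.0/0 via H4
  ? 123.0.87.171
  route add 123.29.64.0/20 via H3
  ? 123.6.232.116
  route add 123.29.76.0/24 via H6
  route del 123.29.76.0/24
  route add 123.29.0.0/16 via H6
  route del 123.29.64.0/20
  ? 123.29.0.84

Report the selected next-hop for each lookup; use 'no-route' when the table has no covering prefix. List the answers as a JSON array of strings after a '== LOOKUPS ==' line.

Trace:
  + 123.29.76.144/28 (H4) depth=28
  + 154.168.208.0/20 (H0) depth=20
  Q 123.29.76.147: descend 0111101100011101010011001001 ; hops seen [H4] ; pick H4
  Q 154.168.209.195: descend 10011010101010001101 ; hops seen [H0] ; pick H0
  Q 123.29.76.144: descend 0111101100011101010011001001 ; hops seen [H4] ; pick H4
  Q 123.29.76.146: descend 0111101100011101010011001001 ; hops seen [H4] ; pick H4
  + 120.0.0.0/5 (H3) depth=5
  Q 123.29.76.144: descend 0111101100011101010011001001 ; hops seen [H3,H4] ; pick H4
  + 123.29.76.0/24 (H0) depth=24
  + 123.16.0.0/12 (H1) depth=12
  + 123.0.0.0/8 (H1) depth=8
  + 152.0.0.0/6 (H5) depth=6
  + 0.0.0.0/0 (H4) depth=0
  Q 123.0.87.171: descend 01111011000 ; hops seen [H4,H3,H1] ; pick H1
  + 123.29.64.0/20 (H3) depth=20
  Q 123.6.232.116: descend 01111011000 ; hops seen [H4,H3,H1] ; pick H1
  + 123.29.76.0/24 (H6) depth=24
  del 123.29.76.0/24 (clear depth 24)
  + 123.29.0.0/16 (H6) depth=16
  del 123.29.64.0/20 (clear depth 20)
  Q 123.29.0.84: descend 01111011000111010 ; hops seen [H4,H3,H1,H1,H6] ; pick H6

== LOOKUPS ==
["H4","H0","H4","H4","H4","H1","H1","H6"]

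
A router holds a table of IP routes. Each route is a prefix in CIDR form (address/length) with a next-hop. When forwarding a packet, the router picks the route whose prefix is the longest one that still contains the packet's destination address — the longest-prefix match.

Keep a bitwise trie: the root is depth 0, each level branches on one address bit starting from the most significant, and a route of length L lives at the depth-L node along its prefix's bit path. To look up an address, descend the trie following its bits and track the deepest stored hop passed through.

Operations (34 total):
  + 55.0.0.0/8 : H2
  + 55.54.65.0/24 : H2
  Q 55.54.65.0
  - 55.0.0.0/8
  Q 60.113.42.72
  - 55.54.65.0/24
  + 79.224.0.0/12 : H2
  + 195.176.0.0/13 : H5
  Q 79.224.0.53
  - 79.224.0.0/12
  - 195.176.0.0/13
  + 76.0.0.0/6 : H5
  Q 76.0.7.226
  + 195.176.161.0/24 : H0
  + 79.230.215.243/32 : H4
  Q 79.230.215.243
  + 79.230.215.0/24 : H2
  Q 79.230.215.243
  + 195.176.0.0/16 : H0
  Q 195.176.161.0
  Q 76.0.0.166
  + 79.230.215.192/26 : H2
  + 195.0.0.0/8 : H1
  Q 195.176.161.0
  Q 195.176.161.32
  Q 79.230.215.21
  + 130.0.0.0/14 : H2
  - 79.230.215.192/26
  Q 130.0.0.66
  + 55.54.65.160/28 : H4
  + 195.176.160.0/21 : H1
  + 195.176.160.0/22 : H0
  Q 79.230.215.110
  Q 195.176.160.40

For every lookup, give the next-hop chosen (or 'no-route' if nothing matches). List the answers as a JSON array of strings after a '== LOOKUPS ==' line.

Apply in order:
  + 55.0.0.0/8 (H2) depth=8
  + 55.54.65.0/24 (H2) depth=24
  ? 55.54.65.0  path d0:-→d1:-→d2:-→d3:-→d4:-→d5:-→d6:-→d7:-→d8:H2→d9:-→d10:-→d11:-→d12:-→d13:-→d14:-→d15:-→d16:-→d17:-→d18:-→d19:-→d20:-→d21:-→d22:-→d23:-→d24:H2  best=H2
  del 55.0.0.0/8 (clear depth 8)
  ? 60.113.42.72  path d0:-→d1:-→d2:-→d3:-→d4:-  best=no-route
  del 55.54.65.0/24 (clear depth 24)
  + 79.224.0.0/12 (H2) depth=12
  + 195.176.0.0/13 (H5) depth=13
  ? 79.224.0.53  path d0:-→d1:-→d2:-→d3:-→d4:-→d5:-→d6:-→d7:-→d8:-→d9:-→d10:-→d11:-→d12:H2  best=H2
  del 79.224.0.0/12 (clear depth 12)
  del 195.176.0.0/13 (clear depth 13)
  + 76.0.0.0/6 (H5) depth=6
  ? 76.0.7.226  path d0:-→d1:-→d2:-→d3:-→d4:-→d5:-→d6:H5  best=H5
  + 195.176.161.0/24 (H0) depth=24
  + 79.230.215.243/32 (H4) depth=32
  ? 79.230.215.243  path d0:-→d1:-→d2:-→d3:-→d4:-→d5:-→d6:H5→d7:-→d8:-→d9:-→d10:-→d11:-→d12:-→d13:-→d14:-→d15:-→d16:-→d17:-→d18:-→d19:-→d20:-→d21:-→d22:-→d23:-→d24:-→d25:-→d26:-→d27:-→d28:-→d29:-→d30:-→d31:-→d32:H4  best=H4
  + 79.230.215.0/24 (H2) depth=24
  ? 79.230.215.243  path d0:-→d1:-→d2:-→d3:-→d4:-→d5:-→d6:H5→d7:-→d8:-→d9:-→d10:-→d11:-→d12:-→d13:-→d14:-→d15:-→d16:-→d17:-→d18:-→d19:-→d20:-→d21:-→d22:-→d23:-→d24:H2→d25:-→d26:-→d27:-→d28:-→d29:-→d30:-→d31:-→d32:H4  best=H4
  + 195.176.0.0/16 (H0) depth=16
  ? 195.176.161.0  path d0:-→d1:-→d2:-→d3:-→d4:-→d5:-→d6:-→d7:-→d8:-→d9:-→d10:-→d11:-→d12:-→d13:-→d14:-→d15:-→d16:H0→d17:-→d18:-→d19:-→d20:-→d21:-→d22:-→d23:-→d24:H0  best=H0
  ? 76.0.0.166  path d0:-→d1:-→d2:-→d3:-→d4:-→d5:-→d6:H5  best=H5
  + 79.230.215.192/26 (H2) depth=26
  + 195.0.0.0/8 (H1) depth=8
  ? 195.176.161.0  path d0:-→d1:-→d2:-→d3:-→d4:-→d5:-→d6:-→d7:-→d8:H1→d9:-→d10:-→d11:-→d12:-→d13:-→d14:-→d15:-→d16:H0→d17:-→d18:-→d19:-→d20:-→d21:-→d22:-→d23:-→d24:H0  best=H0
  ? 195.176.161.32  path d0:-→d1:-→d2:-→d3:-→d4:-→d5:-→d6:-→d7:-→d8:H1→d9:-→d10:-→d11:-→d12:-→d13:-→d14:-→d15:-→d16:H0→d17:-→d18:-→d19:-→d20:-→d21:-→d22:-→d23:-→d24:H0  best=H0
  ? 79.230.215.21  path d0:-→d1:-→d2:-→d3:-→d4:-→d5:-→d6:H5→d7:-→d8:-→d9:-→d10:-→d11:-→d12:-→d13:-→d14:-→d15:-→d16:-→d17:-→d18:-→d19:-→d20:-→d21:-→d22:-→d23:-→d24:H2  best=H2
  + 130.0.0.0/14 (H2) depth=14
  del 79.230.215.192/26 (clear depth 26)
  ? 130.0.0.66  path d0:-→d1:-→d2:-→d3:-→d4:-→d5:-→d6:-→d7:-→d8:-→d9:-→d10:-→d11:-→d12:-→d13:-→d14:H2  best=H2
  + 55.54.65.160/28 (H4) depth=28
  + 195.176.160.0/21 (H1) depth=21
  + 195.176.160.0/22 (H0) depth=22
  ? 79.230.215.110  path d0:-→d1:-→d2:-→d3:-→d4:-→d5:-→d6:H5→d7:-→d8:-→d9:-→d10:-→d11:-→d12:-→d13:-→d14:-→d15:-→d16:-→d17:-→d18:-→d19:-→d20:-→d21:-→d22:-→d23:-→d24:H2  best=H2
  ? 195.176.160.40  path d0:-→d1:-→d2:-→d3:-→d4:-→d5:-→d6:-→d7:-→d8:H1→d9:-→d10:-→d11:-→d12:-→d13:-→d14:-→d15:-→d16:H0→d17:-→d18:-→d19:-→d20:-→d21:H1→d22:H0→d23:-  best=H0

== LOOKUPS ==
["H2","no-route","H2","H5","H4","H4","H0","H5","H0","H0","H2","H2","H2","H0"]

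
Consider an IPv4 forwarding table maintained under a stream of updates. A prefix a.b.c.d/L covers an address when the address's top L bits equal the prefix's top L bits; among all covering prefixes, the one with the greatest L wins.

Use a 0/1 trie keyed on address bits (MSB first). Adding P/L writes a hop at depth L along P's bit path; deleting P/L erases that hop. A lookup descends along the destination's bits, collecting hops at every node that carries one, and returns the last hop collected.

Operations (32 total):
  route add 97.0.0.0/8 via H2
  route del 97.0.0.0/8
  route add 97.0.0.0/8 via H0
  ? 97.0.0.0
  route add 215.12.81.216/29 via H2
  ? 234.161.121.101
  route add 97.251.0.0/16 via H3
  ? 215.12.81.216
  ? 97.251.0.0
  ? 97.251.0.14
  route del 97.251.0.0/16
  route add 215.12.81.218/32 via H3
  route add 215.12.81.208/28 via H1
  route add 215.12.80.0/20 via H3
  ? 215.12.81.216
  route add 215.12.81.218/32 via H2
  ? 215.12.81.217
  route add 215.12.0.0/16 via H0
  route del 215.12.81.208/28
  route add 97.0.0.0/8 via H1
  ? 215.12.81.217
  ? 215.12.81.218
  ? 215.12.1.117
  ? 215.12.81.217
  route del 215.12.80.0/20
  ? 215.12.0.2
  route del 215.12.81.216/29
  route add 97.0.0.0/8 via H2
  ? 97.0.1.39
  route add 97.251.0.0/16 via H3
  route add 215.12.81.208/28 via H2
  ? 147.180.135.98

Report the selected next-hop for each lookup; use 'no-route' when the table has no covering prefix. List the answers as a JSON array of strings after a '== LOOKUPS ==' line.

Trace:
  + 97.0.0.0/8 (H2) depth=8
  del 97.0.0.0/8 (clear depth 8)
  + 97.0.0.0/8 (H0) depth=8
  ? 97.0.0.0  path d0:-→d1:-→d2:-→d3:-→d4:-→d5:-→d6:-→d7:-→d8:H0  best=H0
  + 215.12.81.216/29 (H2) depth=29
  ? 234.161.121.101  path d0:-→d1:-→d2:-  best=no-route
  + 97.251.0.0/16 (H3) depth=16
  ? 215.12.81.216  path d0:-→d1:-→d2:-→d3:-→d4:-→d5:-→d6:-→d7:-→d8:-→d9:-→d10:-→d11:-→d12:-→d13:-→d14:-→d15:-→d16:-→d17:-→d18:-→d19:-→d20:-→d21:-→d22:-→d23:-→d24:-→d25:-→d26:-→d27:-→d28:-→d29:H2  best=H2
  ? 97.251.0.0  path d0:-→d1:-→d2:-→d3:-→d4:-→d5:-→d6:-→d7:-→d8:H0→d9:-→d10:-→d11:-→d12:-→d13:-→d14:-→d15:-→d16:H3  best=H3
  ? 97.251.0.14  path d0:-→d1:-→d2:-→d3:-→d4:-→d5:-→d6:-→d7:-→d8:H0→d9:-→d10:-→d11:-→d12:-→d13:-→d14:-→d15:-→d16:H3  best=H3
  del 97.251.0.0/16 (clear depth 16)
  + 215.12.81.218/32 (H3) depth=32
  + 215.12.81.208/28 (H1) depth=28
  + 215.12.80.0/20 (H3) depth=20
  ? 215.12.81.216  path d0:-→d1:-→d2:-→d3:-→d4:-→d5:-→d6:-→d7:-→d8:-→d9:-→d10:-→d11:-→d12:-→d13:-→d14:-→d15:-→d16:-→d17:-→d18:-→d19:-→d20:H3→d21:-→d22:-→d23:-→d24:-→d25:-→d26:-→d27:-→d28:H1→d29:H2→d30:-  best=H2
  + 215.12.81.218/32 (H2) depth=32
  ? 215.12.81.217  path d0:-→d1:-→d2:-→d3:-→d4:-→d5:-→d6:-→d7:-→d8:-→d9:-→d10:-→d11:-→d12:-→d13:-→d14:-→d15:-→d16:-→d17:-→d18:-→d19:-→d20:H3→d21:-→d22:-→d23:-→d24:-→d25:-→d26:-→d27:-→d28:H1→d29:H2→d30:-  best=H2
  + 215.12.0.0/16 (H0) depth=16
  del 215.12.81.208/28 (clear depth 28)
  + 97.0.0.0/8 (H1) depth=8
  ? 215.12.81.217  path d0:-→d1:-→d2:-→d3:-→d4:-→d5:-→d6:-→d7:-→d8:-→d9:-→d10:-→d11:-→d12:-→d13:-→d14:-→d15:-→d16:H0→d17:-→d18:-→d19:-→d20:H3→d21:-→d22:-→d23:-→d24:-→d25:-→d26:-→d27:-→d28:-→d29:H2→d30:-  best=H2
  ? 215.12.81.218  path d0:-→d1:-→d2:-→d3:-→d4:-→d5:-→d6:-→d7:-→d8:-→d9:-→d10:-→d11:-→d12:-→d13:-→d14:-→d15:-→d16:H0→d17:-→d18:-→d19:-→d20:H3→d21:-→d22:-→d23:-→d24:-→d25:-→d26:-→d27:-→d28:-→d29:H2→d30:-→d31:-→d32:H2  best=H2
  ? 215.12.1.117  path d0:-→d1:-→d2:-→d3:-→d4:-→d5:-→d6:-→d7:-→d8:-→d9:-→d10:-→d11:-→d12:-→d13:-→d14:-→d15:-→d16:H0→d17:-  best=H0
  ? 215.12.81.217  path d0:-→d1:-→d2:-→d3:-→d4:-→d5:-→d6:-→d7:-→d8:-→d9:-→d10:-→d11:-→d12:-→d13:-→d14:-→d15:-→d16:H0→d17:-→d18:-→d19:-→d20:H3→d21:-→d22:-→d23:-→d24:-→d25:-→d26:-→d27:-→d28:-→d29:H2→d30:-  best=H2
  del 215.12.80.0/20 (clear depth 20)
  ? 215.12.0.2  path d0:-→d1:-→d2:-→d3:-→d4:-→d5:-→d6:-→d7:-→d8:-→d9:-→d10:-→d11:-→d12:-→d13:-→d14:-→d15:-→d16:H0→d17:-  best=H0
  del 215.12.81.216/29 (clear depth 29)
  + 97.0.0.0/8 (H2) depth=8
  ? 97.0.1.39  path d0:-→d1:-→d2:-→d3:-→d4:-→d5:-→d6:-→d7:-→d8:H2  best=H2
  + 97.251.0.0/16 (H3) depth=16
  + 215.12.81.208/28 (H2) depth=28
  ? 147.180.135.98  path d0:-→d1:-  best=no-route

== LOOKUPS ==
["H0","no-route","H2","H3","H3","H2","H2","H2","H2","H0","H2","H0","H2","no-route"]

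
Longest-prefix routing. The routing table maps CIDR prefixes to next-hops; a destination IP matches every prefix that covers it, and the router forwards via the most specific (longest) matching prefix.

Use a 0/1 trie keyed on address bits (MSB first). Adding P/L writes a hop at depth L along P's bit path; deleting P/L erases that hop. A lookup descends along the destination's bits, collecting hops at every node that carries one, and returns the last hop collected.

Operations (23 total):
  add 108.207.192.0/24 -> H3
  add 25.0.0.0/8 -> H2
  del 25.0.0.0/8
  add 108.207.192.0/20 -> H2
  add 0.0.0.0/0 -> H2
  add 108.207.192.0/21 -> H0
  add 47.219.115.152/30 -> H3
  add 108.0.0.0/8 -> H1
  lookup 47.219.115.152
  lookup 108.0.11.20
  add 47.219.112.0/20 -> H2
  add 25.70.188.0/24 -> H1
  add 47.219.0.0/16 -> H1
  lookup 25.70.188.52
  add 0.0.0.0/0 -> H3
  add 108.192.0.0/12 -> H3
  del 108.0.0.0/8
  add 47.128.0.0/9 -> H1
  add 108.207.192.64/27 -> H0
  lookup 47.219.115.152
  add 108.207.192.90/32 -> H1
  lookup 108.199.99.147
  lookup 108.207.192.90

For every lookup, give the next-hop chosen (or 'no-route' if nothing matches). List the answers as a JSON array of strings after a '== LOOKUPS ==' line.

Process each operation:
  add 108.207.192.0/24 -> H3 at depth 24
  add 25.0.0.0/8 -> H2 at depth 8
  - 25.0.0.0/8 clear@8
  add 108.207.192.0/20 -> H2 at depth 20
  add 0.0.0.0/0 -> H2 at depth 0
  add 108.207.192.0/21 -> H0 at depth 21
  add 47.219.115.152/30 -> H3 at depth 30
  add 108.0.0.0/8 -> H1 at depth 8
  ? 47.219.115.152  path d0:H2→d1:-→d2:-→d3:-→d4:-→d5:-→d6:-→d7:-→d8:-→d9:-→d10:-→d11:-→d12:-→d13:-→d14:-→d15:-→d16:-→d17:-→d18:-→d19:-→d20:-→d21:-→d22:-→d23:-→d24:-→d25:-→d26:-→d27:-→d28:-→d29:-→d30:H3  best=H3
  ? 108.0.11.20  path d0:H2→d1:-→d2:-→d3:-→d4:-→d5:-→d6:-→d7:-→d8:H1  best=H1
  add 47.219.112.0/20 -> H2 at depth 20
  add 25.70.188.0/24 -> H1 at depth 24
  add 47.219.0.0/16 -> H1 at depth 16
  ? 25.70.188.52  path d0:H2→d1:-→d2:-→d3:-→d4:-→d5:-→d6:-→d7:-→d8:-→d9:-→d10:-→d11:-→d12:-→d13:-→d14:-→d15:-→d16:-→d17:-→d18:-→d19:-→d20:-→d21:-→d22:-→d23:-→d24:H1  best=H1
  add 0.0.0.0/0 -> H3 at depth 0
  add 108.192.0.0/12 -> H3 at depth 12
  - 108.0.0.0/8 clear@8
  add 47.128.0.0/9 -> H1 at depth 9
  add 108.207.192.64/27 -> H0 at depth 27
  ? 47.219.115.152  path d0:H3→d1:-→d2:-→d3:-→d4:-→d5:-→d6:-→d7:-→d8:-→d9:H1→d10:-→d11:-→d12:-→d13:-→d14:-→d15:-→d16:H1→d17:-→d18:-→d19:-→d20:H2→d21:-→d22:-→d23:-→d24:-→d25:-→d26:-→d27:-→d28:-→d29:-→d30:H3  best=H3
  add 108.207.192.90/32 -> H1 at depth 32
  ? 108.199.99.147  path d0:H3→d1:-→d2:-→d3:-→d4:-→d5:-→d6:-→d7:-→d8:-→d9:-→d10:-→d11:-→d12:H3  best=H3
  ? 108.207.192.90  path d0:H3→d1:-→d2:-→d3:-→d4:-→d5:-→d6:-→d7:-→d8:-→d9:-→d10:-→d11:-→d12:H3→d13:-→d14:-→d15:-→d16:-→d17:-→d18:-→d19:-→d20:H2→d21:H0→d22:-→d23:-→d24:H3→d25:-→d26:-→d27:H0→d28:-→d29:-→d30:-→d31:-→d32:H1  best=H1

== LOOKUPS ==
["H3","H1","H1","H3","H3","H1"]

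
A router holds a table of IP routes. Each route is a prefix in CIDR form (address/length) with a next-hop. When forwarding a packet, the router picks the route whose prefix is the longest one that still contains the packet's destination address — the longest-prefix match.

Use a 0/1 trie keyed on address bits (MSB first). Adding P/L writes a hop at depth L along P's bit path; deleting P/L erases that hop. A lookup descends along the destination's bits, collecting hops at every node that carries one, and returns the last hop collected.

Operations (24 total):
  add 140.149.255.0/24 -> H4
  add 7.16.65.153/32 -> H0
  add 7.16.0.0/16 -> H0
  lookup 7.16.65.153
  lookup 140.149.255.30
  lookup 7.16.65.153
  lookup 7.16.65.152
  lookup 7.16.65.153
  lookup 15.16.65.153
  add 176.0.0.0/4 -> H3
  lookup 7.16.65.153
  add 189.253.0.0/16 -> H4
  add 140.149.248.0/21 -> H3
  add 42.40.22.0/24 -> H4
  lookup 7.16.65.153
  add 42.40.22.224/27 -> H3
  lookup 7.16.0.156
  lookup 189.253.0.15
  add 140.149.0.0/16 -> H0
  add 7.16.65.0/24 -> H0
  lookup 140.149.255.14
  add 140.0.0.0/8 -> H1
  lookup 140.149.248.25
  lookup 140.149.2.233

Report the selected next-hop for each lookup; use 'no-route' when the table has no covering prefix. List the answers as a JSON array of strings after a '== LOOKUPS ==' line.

Trace:
  + 140.149.255.0/24 (H4) depth=24
  + 7.16.65.153/32 (H0) depth=32
  + 7.16.0.0/16 (H0) depth=16
  Q 7.16.65.153: descend 00000111000100000100000110011001 ; hops seen [H0,H0] ; pick H0
  Q 140.149.255.30: descend 100011001001010111111111 ; hops seen [H4] ; pick H4
  Q 7.16.65.153: descend 00000111000100000100000110011001 ; hops seen [H0,H0] ; pick H0
  Q 7.16.65.152: descend 0000011100010000010000011001100 ; hops seen [H0] ; pick H0
  Q 7.16.65.153: descend 00000111000100000100000110011001 ; hops seen [H0,H0] ; pick H0
  Q 15.16.65.153: descend 0000 ; hops seen [∅] ; pick no-route
  + 176.0.0.0/4 (H3) depth=4
  Q 7.16.65.153: descend 00000111000100000100000110011001 ; hops seen [H0,H0] ; pick H0
  + 189.253.0.0/16 (H4) depth=16
  + 140.149.248.0/21 (H3) depth=21
  + 42.40.22.0/24 (H4) depth=24
  Q 7.16.65.153: descend 00000111000100000100000110011001 ; hops seen [H0,H0] ; pick H0
  + 42.40.22.224/27 (H3) depth=27
  Q 7.16.0.156: descend 00000111000100000 ; hops seen [H0] ; pick H0
  Q 189.253.0.15: descend 1011110111111101 ; hops seen [H3,H4] ; pick H4
  + 140.149.0.0/16 (H0) depth=16
  + 7.16.65.0/24 (H0) depth=24
  Q 140.149.255.14: descend 100011001001010111111111 ; hops seen [H0,H3,H4] ; pick H4
  + 140.0.0.0/8 (H1) depth=8
  Q 140.149.248.25: descend 100011001001010111111 ; hops seen [H1,H0,H3] ; pick H3
  Q 140.149.2.233: descend 1000110010010101 ; hops seen [H1,H0] ; pick H0

== LOOKUPS ==
["H0","H4","H0","H0","H0","no-route","H0","H0","H0","H4","H4","H3","H0"]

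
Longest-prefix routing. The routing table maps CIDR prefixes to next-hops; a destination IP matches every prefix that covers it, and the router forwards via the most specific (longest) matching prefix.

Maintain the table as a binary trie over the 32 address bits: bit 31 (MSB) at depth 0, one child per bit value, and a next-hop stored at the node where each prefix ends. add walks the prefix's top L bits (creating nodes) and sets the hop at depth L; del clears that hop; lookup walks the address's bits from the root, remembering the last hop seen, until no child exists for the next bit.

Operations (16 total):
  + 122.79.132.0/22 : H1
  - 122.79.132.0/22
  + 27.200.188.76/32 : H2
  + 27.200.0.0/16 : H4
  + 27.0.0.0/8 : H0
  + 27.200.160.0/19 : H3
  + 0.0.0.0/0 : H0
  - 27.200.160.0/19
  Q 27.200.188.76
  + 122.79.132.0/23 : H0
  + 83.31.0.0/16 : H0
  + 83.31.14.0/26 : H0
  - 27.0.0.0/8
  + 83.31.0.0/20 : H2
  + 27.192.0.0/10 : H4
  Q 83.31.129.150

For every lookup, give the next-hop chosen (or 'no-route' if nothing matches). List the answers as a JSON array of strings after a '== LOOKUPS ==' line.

Trace:
  + 122.79.132.0/22 (H1) depth=22
  - 122.79.132.0/22 clear@22
  + 27.200.188.76/32 (H2) depth=32
  + 27.200.0.0/16 (H4) depth=16
  + 27.0.0.0/8 (H0) depth=8
  + 27.200.160.0/19 (H3) depth=19
  + 0.0.0.0/0 (H0) depth=0
  - 27.200.160.0/19 clear@19
  Q 27.200.188.76: descend 00011011110010001011110001001100 ; hops seen [H0,H0,H4,H2] ; pick H2
  + 122.79.132.0/23 (H0) depth=23
  + 83.31.0.0/16 (H0) depth=16
  + 83.31.14.0/26 (H0) depth=26
  - 27.0.0.0/8 clear@8
  + 83.31.0.0/20 (H2) depth=20
  + 27.192.0.0/10 (H4) depth=10
  Q 83.31.129.150: descend 0101001100011111 ; hops seen [H0,H0] ; pick H0

== LOOKUPS ==
["H2","H0"]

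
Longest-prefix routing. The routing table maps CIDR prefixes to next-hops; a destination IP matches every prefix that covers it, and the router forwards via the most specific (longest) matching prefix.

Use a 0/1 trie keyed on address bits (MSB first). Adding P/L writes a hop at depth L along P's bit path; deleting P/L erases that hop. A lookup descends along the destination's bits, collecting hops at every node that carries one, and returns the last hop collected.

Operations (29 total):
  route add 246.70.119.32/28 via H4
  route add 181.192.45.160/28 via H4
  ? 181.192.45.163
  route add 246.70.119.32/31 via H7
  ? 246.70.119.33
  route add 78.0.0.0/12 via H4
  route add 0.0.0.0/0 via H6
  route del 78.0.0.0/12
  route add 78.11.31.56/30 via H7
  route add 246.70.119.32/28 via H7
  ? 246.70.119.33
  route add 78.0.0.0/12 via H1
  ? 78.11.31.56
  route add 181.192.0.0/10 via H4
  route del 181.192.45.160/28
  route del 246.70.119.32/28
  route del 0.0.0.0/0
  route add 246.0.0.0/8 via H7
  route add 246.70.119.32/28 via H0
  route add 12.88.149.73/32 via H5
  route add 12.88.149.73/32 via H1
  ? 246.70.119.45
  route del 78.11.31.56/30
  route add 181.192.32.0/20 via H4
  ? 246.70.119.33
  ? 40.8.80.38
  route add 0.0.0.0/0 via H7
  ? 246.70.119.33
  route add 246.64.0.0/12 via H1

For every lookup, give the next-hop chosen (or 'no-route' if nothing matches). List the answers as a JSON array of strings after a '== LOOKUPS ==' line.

Process each operation:
  + 246.70.119.32/28 (H4) depth=28
  + 181.192.45.160/28 (H4) depth=28
  lookup 181.192.45.163: bits 1011010111000000001011011010 walk d0:-→d1:-→d2:-→d3:-→d4:-→d5:-→d6:-→d7:-→d8:-→d9:-→d10:-→d11:-→d12:-→d13:-→d14:-→d15:-→d16:-→d17:-→d18:-→d19:-→d20:-→d21:-→d22:-→d23:-→d24:-→d25:-→d26:-→d27:-→d28:H4 -> H4
  + 246.70.119.32/31 (H7) depth=31
  lookup 246.70.119.33: bits 1111011001000110011101110010000 walk d0:-→d1:-→d2:-→d3:-→d4:-→d5:-→d6:-→d7:-→d8:-→d9:-→d10:-→d11:-→d12:-→d13:-→d14:-→d15:-→d16:-→d17:-→d18:-→d19:-→d20:-→d21:-→d22:-→d23:-→d24:-→d25:-→d26:-→d27:-→d28:H4→d29:-→d30:-→d31:H7 -> H7
  + 78.0.0.0/12 (H4) depth=12
  + 0.0.0.0/0 (H6) depth=0
  - 78.0.0.0/12 clear@12
  + 78.11.31.56/30 (H7) depth=30
  + 246.70.119.32/28 (H7) depth=28
  lookup 246.70.119.33: bits 1111011001000110011101110010000 walk d0:H6→d1:-→d2:-→d3:-→d4:-→d5:-→d6:-→d7:-→d8:-→d9:-→d10:-→d11:-→d12:-→d13:-→d14:-→d15:-→d16:-→d17:-→d18:-→d19:-→d20:-→d21:-→d22:-→d23:-→d24:-→d25:-→d26:-→d27:-→d28:H7→d29:-→d30:-→d31:H7 -> H7
  + 78.0.0.0/12 (H1) depth=12
  lookup 78.11.31.56: bits 010011100000101100011111001110 walk d0:H6→d1:-→d2:-→d3:-→d4:-→d5:-→d6:-→d7:-→d8:-→d9:-→d10:-→d11:-→d12:H1→d13:-→d14:-→d15:-→d16:-→d17:-→d18:-→d19:-→d20:-→d21:-→d22:-→d23:-→d24:-→d25:-→d26:-→d27:-→d28:-→d29:-→d30:H7 -> H7
  + 181.192.0.0/10 (H4) depth=10
  - 181.192.45.160/28 clear@28
  - 246.70.119.32/28 clear@28
  - 0.0.0.0/0 clear@0
  + 246.0.0.0/8 (H7) depth=8
  + 246.70.119.32/28 (H0) depth=28
  + 12.88.149.73/32 (H5) depth=32
  + 12.88.149.73/32 (H1) depth=32
  lookup 246.70.119.45: bits 1111011001000110011101110010 walk d0:-→d1:-→d2:-→d3:-→d4:-→d5:-→d6:-→d7:-→d8:H7→d9:-→d10:-→d11:-→d12:-→d13:-→d14:-→d15:-→d16:-→d17:-→d18:-→d19:-→d20:-→d21:-→d22:-→d23:-→d24:-→d25:-→d26:-→d27:-→d28:H0 -> H0
  - 78.11.31.56/30 clear@30
  + 181.192.32.0/20 (H4) depth=20
  lookup 246.70.119.33: bits 1111011001000110011101110010000 walk d0:-→d1:-→d2:-→d3:-→d4:-→d5:-→d6:-→d7:-→d8:H7→d9:-→d10:-→d11:-→d12:-→d13:-→d14:-→d15:-→d16:-→d17:-→d18:-→d19:-→d20:-→d21:-→d22:-→d23:-→d24:-→d25:-→d26:-→d27:-→d28:H0→d29:-→d30:-→d31:H7 -> H7
  lookup 40.8.80.38: bits 00 walk d0:-→d1:-→d2:- -> no-route
  + 0.0.0.0/0 (H7) depth=0
  lookup 246.70.119.33: bits 1111011001000110011101110010000 walk d0:H7→d1:-→d2:-→d3:-→d4:-→d5:-→d6:-→d7:-→d8:H7→d9:-→d10:-→d11:-→d12:-→d13:-→d14:-→d15:-→d16:-→d17:-→d18:-→d19:-→d20:-→d21:-→d22:-→d23:-→d24:-→d25:-→d26:-→d27:-→d28:H0→d29:-→d30:-→d31:H7 -> H7
  + 246.64.0.0/12 (H1) depth=12

== LOOKUPS ==
["H4","H7","H7","H7","H0","H7","no-route","H7"]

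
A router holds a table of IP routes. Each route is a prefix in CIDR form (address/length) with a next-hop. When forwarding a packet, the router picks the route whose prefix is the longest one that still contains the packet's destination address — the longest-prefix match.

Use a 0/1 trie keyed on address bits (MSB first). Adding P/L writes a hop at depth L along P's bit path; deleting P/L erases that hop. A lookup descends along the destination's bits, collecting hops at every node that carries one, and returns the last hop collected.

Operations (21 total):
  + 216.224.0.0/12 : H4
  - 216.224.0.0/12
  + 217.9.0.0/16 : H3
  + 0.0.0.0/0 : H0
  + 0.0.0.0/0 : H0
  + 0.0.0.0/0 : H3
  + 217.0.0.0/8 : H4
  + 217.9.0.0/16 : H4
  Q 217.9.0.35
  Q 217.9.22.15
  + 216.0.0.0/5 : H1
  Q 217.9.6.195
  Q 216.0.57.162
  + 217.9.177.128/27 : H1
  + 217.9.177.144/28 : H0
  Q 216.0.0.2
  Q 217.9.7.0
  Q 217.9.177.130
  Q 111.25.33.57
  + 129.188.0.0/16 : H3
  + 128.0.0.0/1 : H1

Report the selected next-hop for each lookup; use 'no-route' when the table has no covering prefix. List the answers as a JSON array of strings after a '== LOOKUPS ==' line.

Apply in order:
  + 216.224.0.0/12 (H4) depth=12
  - 216.224.0.0/12 clear@12
  + 217.9.0.0/16 (H3) depth=16
  + 0.0.0.0/0 (H0) depth=0
  + 0.0.0.0/0 (H0) depth=0
  + 0.0.0.0/0 (H3) depth=0
  + 217.0.0.0/8 (H4) depth=8
  + 217.9.0.0/16 (H4) depth=16
  ? 217.9.0.35  path d0:H3→d1:-→d2:-→d3:-→d4:-→d5:-→d6:-→d7:-→d8:H4→d9:-→d10:-→d11:-→d12:-→d13:-→d14:-→d15:-→d16:H4  best=H4
  ? 217.9.22.15  path d0:H3→d1:-→d2:-→d3:-→d4:-→d5:-→d6:-→d7:-→d8:H4→d9:-→d10:-→d11:-→d12:-→d13:-→d14:-→d15:-→d16:H4  best=H4
  + 216.0.0.0/5 (H1) depth=5
  ? 217.9.6.195  path d0:H3→d1:-→d2:-→d3:-→d4:-→d5:H1→d6:-→d7:-→d8:H4→d9:-→d10:-→d11:-→d12:-→d13:-→d14:-→d15:-→d16:H4  best=H4
  ? 216.0.57.162  path d0:H3→d1:-→d2:-→d3:-→d4:-→d5:H1→d6:-→d7:-→d8:-  best=H1
  + 217.9.177.128/27 (H1) depth=27
  + 217.9.177.144/28 (H0) depth=28
  ? 216.0.0.2  path d0:H3→d1:-→d2:-→d3:-→d4:-→d5:H1→d6:-→d7:-→d8:-  best=H1
  ? 217.9.7.0  path d0:H3→d1:-→d2:-→d3:-→d4:-→d5:H1→d6:-→d7:-→d8:H4→d9:-→d10:-→d11:-→d12:-→d13:-→d14:-→d15:-→d16:H4  best=H4
  ? 217.9.177.130  path d0:H3→d1:-→d2:-→d3:-→d4:-→d5:H1→d6:-→d7:-→d8:H4→d9:-→d10:-→d11:-→d12:-→d13:-→d14:-→d15:-→d16:H4→d17:-→d18:-→d19:-→d20:-→d21:-→d22:-→d23:-→d24:-→d25:-→d26:-→d27:H1  best=H1
  ? 111.25.33.57  path d0:H3  best=H3
  + 129.188.0.0/16 (H3) depth=16
  + 128.0.0.0/1 (H1) depth=1

== LOOKUPS ==
["H4","H4","H4","H1","H1","H4","H1","H3"]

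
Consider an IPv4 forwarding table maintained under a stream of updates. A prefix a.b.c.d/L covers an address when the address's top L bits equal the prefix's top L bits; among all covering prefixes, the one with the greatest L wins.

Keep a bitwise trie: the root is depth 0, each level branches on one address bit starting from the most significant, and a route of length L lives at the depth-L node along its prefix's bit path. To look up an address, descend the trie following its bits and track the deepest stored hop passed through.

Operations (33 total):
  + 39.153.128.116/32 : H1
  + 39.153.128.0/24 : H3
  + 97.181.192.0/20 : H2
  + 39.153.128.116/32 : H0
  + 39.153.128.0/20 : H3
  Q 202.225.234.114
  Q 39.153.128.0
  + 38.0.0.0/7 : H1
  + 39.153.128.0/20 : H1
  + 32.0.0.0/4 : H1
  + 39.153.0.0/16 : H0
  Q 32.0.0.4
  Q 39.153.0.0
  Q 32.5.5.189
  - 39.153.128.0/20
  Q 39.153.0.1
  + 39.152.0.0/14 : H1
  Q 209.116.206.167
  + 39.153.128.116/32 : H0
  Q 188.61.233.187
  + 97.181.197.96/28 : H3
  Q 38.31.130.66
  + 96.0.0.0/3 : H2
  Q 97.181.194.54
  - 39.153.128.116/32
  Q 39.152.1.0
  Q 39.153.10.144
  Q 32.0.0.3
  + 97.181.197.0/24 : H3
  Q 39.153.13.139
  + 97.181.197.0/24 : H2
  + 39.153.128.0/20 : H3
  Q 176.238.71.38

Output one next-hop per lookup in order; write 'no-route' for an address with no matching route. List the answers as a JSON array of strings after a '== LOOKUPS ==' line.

Process each operation:
  add 39.153.128.116/32 -> H1 at depth 32
  add 39.153.128.0/24 -> H3 at depth 24
  add 97.181.192.0/20 -> H2 at depth 20
  add 39.153.128.116/32 -> H0 at depth 32
  add 39.153.128.0/20 -> H3 at depth 20
  Q 202.225.234.114: descend ε ; hops seen [∅] ; pick no-route
  Q 39.153.128.0: descend 0010011110011001100000000 ; hops seen [H3,H3] ; pick H3
  add 38.0.0.0/7 -> H1 at depth 7
  add 39.153.128.0/20 -> H1 at depth 20
  add 32.0.0.0/4 -> H1 at depth 4
  add 39.153.0.0/16 -> H0 at depth 16
  Q 32.0.0.4: descend 00100 ; hops seen [H1] ; pick H1
  Q 39.153.0.0: descend 0010011110011001 ; hops seen [H1,H1,H0] ; pick H0
  Q 32.5.5.189: descend 00100 ; hops seen [H1] ; pick H1
  del 39.153.128.0/20 (clear depth 20)
  Q 39.153.0.1: descend 0010011110011001 ; hops seen [H1,H1,H0] ; pick H0
  add 39.152.0.0/14 -> H1 at depth 14
  Q 209.116.206.167: descend ε ; hops seen [∅] ; pick no-route
  add 39.153.128.116/32 -> H0 at depth 32
  Q 188.61.233.187: descend ε ; hops seen [∅] ; pick no-route
  add 97.181.197.96/28 -> H3 at depth 28
  Q 38.31.130.66: descend 0010011 ; hops seen [H1,H1] ; pick H1
  add 96.0.0.0/3 -> H2 at depth 3
  Q 97.181.194.54: descend 011000011011010111000 ; hops seen [H2,H2] ; pick H2
  del 39.153.128.116/32 (clear depth 32)
  Q 39.152.1.0: descend 001001111001100 ; hops seen [H1,H1,H1] ; pick H1
  Q 39.153.10.144: descend 0010011110011001 ; hops seen [H1,H1,H1,H0] ; pick H0
  Q 32.0.0.3: descend 00100 ; hops seen [H1] ; pick H1
  add 97.181.197.0/24 -> H3 at depth 24
  Q 39.153.13.139: descend 0010011110011001 ; hops seen [H1,H1,H1,H0] ; pick H0
  add 97.181.197.0/24 -> H2 at depth 24
  add 39.153.128.0/20 -> H3 at depth 20
  Q 176.238.71.38: descend ε ; hops seen [∅] ; pick no-route

== LOOKUPS ==
["no-route","H3","H1","H0","H1","H0","no-route","no-route","H1","H2","H1","H0","H1","H0","no-route"]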